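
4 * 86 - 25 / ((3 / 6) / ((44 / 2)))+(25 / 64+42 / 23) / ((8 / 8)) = -1109569 / 1472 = -753.78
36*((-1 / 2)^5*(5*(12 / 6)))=-45 / 4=-11.25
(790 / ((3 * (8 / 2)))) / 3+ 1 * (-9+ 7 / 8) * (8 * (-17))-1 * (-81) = 21743 / 18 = 1207.94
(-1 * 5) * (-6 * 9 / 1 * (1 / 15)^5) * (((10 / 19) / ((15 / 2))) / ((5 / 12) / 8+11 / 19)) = 256 / 6474375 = 0.00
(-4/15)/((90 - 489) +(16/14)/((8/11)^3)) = 1792/2661315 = 0.00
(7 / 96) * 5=35 / 96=0.36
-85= -85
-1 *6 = -6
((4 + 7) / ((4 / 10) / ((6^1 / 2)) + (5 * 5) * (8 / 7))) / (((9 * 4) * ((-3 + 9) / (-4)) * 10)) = -7 / 9864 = -0.00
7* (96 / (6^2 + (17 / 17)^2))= 672 / 37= 18.16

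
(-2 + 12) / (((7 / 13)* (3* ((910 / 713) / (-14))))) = -1426 / 21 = -67.90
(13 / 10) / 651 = 13 / 6510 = 0.00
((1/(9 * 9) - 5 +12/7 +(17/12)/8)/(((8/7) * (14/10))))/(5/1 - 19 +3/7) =56179/393984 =0.14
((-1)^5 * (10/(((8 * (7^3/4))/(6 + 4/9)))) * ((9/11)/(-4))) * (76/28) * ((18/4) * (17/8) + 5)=641915/845152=0.76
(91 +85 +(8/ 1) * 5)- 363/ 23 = 4605/ 23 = 200.22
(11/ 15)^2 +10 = 2371/ 225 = 10.54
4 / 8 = 1 / 2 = 0.50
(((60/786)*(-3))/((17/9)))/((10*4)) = -27/8908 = -0.00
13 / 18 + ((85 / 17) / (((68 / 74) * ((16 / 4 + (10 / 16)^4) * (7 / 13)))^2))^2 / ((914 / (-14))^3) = 60715247755946296870581687512803 / 84067852858328424419084118190158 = 0.72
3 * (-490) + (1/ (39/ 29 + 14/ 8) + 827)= -230721/ 359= -642.68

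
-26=-26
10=10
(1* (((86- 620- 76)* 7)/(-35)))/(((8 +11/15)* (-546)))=-305/11921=-0.03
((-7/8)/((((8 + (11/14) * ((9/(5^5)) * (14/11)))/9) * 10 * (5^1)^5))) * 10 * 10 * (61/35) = -549/100036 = -0.01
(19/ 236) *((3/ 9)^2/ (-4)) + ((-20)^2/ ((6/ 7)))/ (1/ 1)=3964781/ 8496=466.66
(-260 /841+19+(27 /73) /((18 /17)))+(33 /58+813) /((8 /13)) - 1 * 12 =1305548891 /982288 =1329.09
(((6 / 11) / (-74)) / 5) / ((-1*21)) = 1 / 14245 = 0.00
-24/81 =-8/27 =-0.30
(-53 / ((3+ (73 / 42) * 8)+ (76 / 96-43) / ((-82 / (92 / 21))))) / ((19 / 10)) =-1.46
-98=-98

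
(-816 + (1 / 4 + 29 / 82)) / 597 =-44575 / 32636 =-1.37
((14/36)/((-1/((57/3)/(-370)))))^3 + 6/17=1772489770829/5021941032000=0.35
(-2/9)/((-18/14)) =14/81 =0.17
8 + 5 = 13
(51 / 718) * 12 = 306 / 359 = 0.85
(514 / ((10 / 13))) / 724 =3341 / 3620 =0.92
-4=-4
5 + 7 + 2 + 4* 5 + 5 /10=69 /2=34.50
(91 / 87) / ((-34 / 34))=-91 / 87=-1.05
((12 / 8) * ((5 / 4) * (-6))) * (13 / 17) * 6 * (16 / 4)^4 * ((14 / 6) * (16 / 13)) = -645120 / 17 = -37948.24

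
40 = 40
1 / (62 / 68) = 34 / 31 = 1.10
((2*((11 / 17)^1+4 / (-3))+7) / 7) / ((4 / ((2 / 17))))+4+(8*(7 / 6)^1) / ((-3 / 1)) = 4747 / 5202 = 0.91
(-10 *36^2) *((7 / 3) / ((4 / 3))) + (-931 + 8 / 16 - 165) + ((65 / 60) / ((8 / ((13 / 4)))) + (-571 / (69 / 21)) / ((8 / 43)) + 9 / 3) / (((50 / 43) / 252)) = -225464.11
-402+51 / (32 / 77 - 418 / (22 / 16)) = -3133693 / 7792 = -402.17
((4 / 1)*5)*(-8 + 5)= -60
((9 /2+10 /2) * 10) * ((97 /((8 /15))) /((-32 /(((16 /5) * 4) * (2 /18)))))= -9215 /12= -767.92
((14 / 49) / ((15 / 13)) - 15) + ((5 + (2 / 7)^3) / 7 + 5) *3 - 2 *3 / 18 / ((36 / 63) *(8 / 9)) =2010181 / 1152480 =1.74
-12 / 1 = -12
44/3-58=-43.33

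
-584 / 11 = -53.09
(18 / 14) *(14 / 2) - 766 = -757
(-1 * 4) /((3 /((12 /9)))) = -16 /9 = -1.78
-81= -81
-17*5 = -85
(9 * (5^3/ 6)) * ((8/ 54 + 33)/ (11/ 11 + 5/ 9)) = 111875/ 28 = 3995.54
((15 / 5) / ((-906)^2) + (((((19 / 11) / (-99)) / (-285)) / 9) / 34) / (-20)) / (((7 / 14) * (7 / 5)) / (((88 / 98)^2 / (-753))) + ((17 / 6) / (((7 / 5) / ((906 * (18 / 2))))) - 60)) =232625372 / 1007677893506286465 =0.00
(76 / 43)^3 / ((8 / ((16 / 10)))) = 438976 / 397535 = 1.10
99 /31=3.19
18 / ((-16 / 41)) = -369 / 8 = -46.12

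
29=29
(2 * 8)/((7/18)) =288/7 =41.14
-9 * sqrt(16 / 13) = -9.98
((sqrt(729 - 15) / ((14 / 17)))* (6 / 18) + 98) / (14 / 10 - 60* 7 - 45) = -0.23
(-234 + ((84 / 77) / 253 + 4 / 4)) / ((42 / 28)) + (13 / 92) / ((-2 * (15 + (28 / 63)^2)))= -12771800431 / 82220952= -155.34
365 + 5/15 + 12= 1132/3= 377.33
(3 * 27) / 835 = 81 / 835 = 0.10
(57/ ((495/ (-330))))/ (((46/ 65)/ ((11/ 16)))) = -13585/ 368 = -36.92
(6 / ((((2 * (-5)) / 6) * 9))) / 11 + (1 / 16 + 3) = 2663 / 880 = 3.03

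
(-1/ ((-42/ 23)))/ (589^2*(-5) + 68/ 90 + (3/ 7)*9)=-345/ 1092798244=-0.00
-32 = -32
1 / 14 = 0.07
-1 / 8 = -0.12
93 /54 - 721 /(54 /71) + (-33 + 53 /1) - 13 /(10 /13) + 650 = -293.16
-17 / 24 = -0.71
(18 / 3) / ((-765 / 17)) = -2 / 15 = -0.13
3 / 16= 0.19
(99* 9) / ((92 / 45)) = 40095 / 92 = 435.82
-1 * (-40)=40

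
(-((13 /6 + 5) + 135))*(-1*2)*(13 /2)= 11089 /6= 1848.17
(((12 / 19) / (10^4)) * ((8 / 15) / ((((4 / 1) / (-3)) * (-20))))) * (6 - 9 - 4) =-0.00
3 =3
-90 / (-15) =6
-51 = -51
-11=-11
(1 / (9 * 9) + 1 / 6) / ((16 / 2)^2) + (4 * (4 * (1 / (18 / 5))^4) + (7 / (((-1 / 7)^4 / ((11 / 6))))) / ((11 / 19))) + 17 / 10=223489556833 / 4199040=53223.96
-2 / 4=-1 / 2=-0.50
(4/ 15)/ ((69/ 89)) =356/ 1035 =0.34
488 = 488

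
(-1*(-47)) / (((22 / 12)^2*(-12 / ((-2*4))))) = 1128 / 121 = 9.32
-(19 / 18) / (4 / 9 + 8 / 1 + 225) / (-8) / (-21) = -19 / 705936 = -0.00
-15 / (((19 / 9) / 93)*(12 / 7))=-385.46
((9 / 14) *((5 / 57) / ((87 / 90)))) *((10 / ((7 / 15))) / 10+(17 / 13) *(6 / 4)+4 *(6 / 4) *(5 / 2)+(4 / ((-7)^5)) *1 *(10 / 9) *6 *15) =64690425 / 58118606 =1.11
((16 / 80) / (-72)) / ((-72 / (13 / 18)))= 0.00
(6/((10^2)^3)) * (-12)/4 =-9/500000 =-0.00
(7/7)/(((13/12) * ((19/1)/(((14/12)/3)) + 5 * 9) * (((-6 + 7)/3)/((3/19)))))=84/18031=0.00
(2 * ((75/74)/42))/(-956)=-25/495208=-0.00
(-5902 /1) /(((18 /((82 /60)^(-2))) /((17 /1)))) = -5016700 /1681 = -2984.35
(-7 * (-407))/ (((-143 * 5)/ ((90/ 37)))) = -126/ 13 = -9.69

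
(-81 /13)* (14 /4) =-567 /26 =-21.81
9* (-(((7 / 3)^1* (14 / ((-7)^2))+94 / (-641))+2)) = -14538 / 641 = -22.68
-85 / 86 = -0.99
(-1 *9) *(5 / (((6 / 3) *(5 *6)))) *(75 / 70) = -45 / 56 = -0.80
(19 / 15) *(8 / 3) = 152 / 45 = 3.38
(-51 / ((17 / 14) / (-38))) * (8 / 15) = 4256 / 5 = 851.20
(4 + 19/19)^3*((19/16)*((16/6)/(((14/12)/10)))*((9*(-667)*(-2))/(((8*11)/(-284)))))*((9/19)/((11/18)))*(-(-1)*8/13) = -690465060000/11011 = -62706844.07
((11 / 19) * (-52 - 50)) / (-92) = 561 / 874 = 0.64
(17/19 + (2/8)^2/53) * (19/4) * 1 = 14435/3392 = 4.26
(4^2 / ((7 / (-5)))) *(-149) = 11920 / 7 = 1702.86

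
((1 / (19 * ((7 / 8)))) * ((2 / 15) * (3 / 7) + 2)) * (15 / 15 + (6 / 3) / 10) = 3456 / 23275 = 0.15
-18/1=-18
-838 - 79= -917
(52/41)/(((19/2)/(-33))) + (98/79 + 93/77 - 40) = -198821489/4738657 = -41.96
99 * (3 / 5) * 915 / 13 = 54351 / 13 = 4180.85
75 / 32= 2.34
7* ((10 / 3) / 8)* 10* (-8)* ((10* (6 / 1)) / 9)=-14000 / 9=-1555.56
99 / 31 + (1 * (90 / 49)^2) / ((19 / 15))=8282781 / 1414189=5.86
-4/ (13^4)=-4/ 28561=-0.00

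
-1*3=-3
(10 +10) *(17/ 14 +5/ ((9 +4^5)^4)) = 193575418767270/ 7970752537447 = 24.29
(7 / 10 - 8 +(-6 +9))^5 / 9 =-147008443 / 900000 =-163.34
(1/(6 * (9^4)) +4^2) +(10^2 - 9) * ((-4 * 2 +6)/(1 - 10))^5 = 1895395/118098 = 16.05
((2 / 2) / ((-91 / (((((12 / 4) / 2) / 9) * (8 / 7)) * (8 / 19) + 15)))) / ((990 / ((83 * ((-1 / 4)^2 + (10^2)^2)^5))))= -1389383678946599602.41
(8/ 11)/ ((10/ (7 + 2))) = 36/ 55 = 0.65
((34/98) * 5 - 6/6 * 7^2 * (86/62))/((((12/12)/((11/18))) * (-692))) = 46112/788361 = 0.06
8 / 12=2 / 3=0.67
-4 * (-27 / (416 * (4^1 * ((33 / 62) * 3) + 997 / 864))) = 90396 / 2625727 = 0.03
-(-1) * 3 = 3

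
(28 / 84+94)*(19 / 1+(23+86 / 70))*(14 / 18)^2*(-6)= -5994506 / 405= -14801.25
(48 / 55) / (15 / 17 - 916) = -816 / 855635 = -0.00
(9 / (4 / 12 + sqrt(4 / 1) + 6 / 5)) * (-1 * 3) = -405 / 53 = -7.64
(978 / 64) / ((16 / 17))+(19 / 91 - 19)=-119037 / 46592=-2.55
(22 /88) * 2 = 1 /2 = 0.50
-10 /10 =-1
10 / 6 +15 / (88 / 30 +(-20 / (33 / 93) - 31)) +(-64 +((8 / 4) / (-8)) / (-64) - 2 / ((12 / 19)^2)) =-2167222429 / 32097024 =-67.52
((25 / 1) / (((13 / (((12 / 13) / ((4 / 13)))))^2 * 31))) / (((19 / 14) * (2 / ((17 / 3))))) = 8925 / 99541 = 0.09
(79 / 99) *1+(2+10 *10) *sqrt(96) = 79 / 99+408 *sqrt(6) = 1000.19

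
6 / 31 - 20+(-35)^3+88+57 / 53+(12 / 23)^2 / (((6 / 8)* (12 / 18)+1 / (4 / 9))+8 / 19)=-8966259931032 / 209464427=-42805.65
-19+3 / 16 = -301 / 16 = -18.81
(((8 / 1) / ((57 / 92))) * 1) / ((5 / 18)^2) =79488 / 475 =167.34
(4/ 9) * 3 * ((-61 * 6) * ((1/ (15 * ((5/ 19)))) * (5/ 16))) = -1159/ 30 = -38.63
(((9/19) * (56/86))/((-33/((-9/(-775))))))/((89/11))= -756/56352575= -0.00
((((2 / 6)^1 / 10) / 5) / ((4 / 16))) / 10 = 1 / 375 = 0.00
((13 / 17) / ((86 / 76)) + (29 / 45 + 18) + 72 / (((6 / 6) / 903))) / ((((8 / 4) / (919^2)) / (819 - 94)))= 261986069161215355 / 13158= 19910781969996.61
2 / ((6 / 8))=8 / 3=2.67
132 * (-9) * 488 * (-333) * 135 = 26062391520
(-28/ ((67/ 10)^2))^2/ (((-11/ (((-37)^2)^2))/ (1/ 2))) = -7346711120000/ 221662331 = -33143.71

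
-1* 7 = -7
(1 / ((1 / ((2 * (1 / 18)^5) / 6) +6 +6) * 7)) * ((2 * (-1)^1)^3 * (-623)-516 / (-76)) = 0.00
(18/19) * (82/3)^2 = 13448/19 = 707.79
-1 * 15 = -15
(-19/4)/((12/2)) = -19/24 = -0.79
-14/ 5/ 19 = -14/ 95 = -0.15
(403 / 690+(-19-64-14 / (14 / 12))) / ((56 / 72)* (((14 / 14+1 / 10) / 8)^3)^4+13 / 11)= -14773663578036633600000000000 / 184924111902134156655172891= -79.89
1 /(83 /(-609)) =-7.34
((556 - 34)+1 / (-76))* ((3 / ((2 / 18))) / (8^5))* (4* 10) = 5355585 / 311296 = 17.20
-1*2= -2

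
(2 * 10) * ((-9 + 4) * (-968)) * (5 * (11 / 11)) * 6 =2904000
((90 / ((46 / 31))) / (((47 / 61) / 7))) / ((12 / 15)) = 2978325 / 4324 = 688.79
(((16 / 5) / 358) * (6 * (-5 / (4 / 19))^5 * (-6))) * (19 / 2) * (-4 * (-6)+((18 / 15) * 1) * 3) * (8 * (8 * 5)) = 204018799587.99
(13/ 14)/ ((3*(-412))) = -13/ 17304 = -0.00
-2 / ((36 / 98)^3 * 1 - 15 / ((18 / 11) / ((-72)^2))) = 117649 / 2795337324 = 0.00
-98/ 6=-49/ 3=-16.33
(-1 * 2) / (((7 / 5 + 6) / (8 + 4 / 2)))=-100 / 37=-2.70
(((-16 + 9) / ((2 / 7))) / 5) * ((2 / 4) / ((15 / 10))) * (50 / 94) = -245 / 282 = -0.87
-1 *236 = -236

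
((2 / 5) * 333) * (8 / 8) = 666 / 5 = 133.20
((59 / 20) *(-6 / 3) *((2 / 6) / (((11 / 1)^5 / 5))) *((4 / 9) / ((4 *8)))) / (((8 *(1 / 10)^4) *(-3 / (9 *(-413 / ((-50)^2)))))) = -24367 / 46382688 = -0.00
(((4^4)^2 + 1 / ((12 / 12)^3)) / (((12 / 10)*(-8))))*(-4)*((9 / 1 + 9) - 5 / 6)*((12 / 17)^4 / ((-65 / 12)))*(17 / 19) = -23329074816 / 1213511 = -19224.44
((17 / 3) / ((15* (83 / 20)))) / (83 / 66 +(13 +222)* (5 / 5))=1496 / 3882657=0.00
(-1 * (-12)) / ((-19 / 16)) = -192 / 19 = -10.11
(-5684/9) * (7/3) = -1473.63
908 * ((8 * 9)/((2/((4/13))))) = 130752/13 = 10057.85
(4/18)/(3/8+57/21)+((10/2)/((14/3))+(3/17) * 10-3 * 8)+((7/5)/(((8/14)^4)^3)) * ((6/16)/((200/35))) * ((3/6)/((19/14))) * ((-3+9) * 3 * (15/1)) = 71051720082763469429/9449940052869120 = 7518.75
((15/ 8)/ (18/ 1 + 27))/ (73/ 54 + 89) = 9/ 19516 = 0.00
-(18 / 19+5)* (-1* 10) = 59.47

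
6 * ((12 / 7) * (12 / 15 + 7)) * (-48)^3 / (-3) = 103514112 / 35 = 2957546.06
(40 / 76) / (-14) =-5 / 133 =-0.04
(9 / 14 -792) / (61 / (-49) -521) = 25851 / 17060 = 1.52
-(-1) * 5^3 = 125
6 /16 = 3 /8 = 0.38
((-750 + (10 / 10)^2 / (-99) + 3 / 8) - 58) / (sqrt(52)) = -639647 * sqrt(13) / 20592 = -112.00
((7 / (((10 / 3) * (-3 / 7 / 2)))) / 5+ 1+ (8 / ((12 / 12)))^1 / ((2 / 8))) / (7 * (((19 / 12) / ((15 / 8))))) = 3492 / 665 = 5.25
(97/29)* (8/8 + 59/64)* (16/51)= 3977/1972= 2.02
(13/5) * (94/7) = 1222/35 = 34.91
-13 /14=-0.93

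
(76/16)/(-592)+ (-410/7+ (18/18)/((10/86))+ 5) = -44.98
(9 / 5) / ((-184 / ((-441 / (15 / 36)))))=10.35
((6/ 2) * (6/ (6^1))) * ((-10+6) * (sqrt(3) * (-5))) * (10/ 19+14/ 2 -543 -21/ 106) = -32365290 * sqrt(3)/ 1007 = -55668.65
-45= -45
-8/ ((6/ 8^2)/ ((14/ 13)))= -3584/ 39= -91.90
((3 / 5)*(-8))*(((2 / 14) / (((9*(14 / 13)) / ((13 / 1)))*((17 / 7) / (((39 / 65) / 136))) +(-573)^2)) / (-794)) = 676 / 257321324365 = 0.00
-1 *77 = -77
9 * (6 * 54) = 2916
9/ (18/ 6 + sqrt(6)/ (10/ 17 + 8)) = 95922/ 31685 - 3723*sqrt(6)/ 31685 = 2.74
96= 96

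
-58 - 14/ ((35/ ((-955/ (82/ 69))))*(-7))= -29825/ 287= -103.92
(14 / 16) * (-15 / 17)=-105 / 136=-0.77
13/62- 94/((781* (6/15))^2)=3946534/18908791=0.21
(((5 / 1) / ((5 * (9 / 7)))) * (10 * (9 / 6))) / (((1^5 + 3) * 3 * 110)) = 7 / 792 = 0.01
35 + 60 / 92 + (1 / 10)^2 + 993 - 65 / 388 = 57364289 / 55775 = 1028.49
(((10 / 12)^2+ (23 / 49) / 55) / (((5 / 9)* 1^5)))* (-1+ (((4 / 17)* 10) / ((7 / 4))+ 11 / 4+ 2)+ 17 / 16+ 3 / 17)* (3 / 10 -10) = -79778617769 / 1026256000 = -77.74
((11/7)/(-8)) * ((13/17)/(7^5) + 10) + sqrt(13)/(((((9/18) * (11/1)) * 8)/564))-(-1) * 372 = 141 * sqrt(13)/11 + 5920668975/16000264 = 416.25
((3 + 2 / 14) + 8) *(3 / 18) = 13 / 7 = 1.86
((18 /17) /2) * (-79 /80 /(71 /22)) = -7821 /48280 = -0.16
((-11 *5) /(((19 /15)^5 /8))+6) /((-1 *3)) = 106422802 /2476099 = 42.98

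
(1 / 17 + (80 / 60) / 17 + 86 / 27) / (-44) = -1525 / 20196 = -0.08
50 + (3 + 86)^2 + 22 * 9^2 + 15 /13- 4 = 126752 /13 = 9750.15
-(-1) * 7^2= 49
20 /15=4 /3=1.33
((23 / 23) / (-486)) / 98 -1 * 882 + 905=1095443 / 47628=23.00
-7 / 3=-2.33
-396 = -396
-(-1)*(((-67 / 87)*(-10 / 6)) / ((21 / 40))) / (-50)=-268 / 5481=-0.05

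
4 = 4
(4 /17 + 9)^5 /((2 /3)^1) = 100773.17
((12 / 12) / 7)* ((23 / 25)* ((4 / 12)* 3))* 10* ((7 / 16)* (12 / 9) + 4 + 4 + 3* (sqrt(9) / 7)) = 19067 / 1470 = 12.97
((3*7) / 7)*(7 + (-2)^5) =-75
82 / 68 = 41 / 34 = 1.21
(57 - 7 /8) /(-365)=-449 /2920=-0.15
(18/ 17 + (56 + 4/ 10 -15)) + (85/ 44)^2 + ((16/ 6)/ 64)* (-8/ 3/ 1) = 68245781/ 1481040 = 46.08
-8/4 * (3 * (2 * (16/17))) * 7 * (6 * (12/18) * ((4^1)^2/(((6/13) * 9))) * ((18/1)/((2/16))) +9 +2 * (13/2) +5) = -177539.76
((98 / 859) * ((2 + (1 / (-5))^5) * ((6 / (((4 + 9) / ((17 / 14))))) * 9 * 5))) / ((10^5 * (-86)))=-20078037 / 30011312500000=-0.00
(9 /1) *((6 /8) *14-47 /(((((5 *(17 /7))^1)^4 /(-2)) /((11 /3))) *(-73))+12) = 1543296582321 /7621291250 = 202.50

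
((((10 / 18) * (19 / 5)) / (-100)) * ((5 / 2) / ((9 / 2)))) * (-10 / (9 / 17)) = 323 / 1458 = 0.22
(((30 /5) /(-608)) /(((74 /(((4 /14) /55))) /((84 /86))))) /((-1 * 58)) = 9 /771444080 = 0.00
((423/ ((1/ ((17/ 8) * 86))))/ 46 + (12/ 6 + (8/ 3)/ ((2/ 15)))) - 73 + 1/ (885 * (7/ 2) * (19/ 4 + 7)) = 87299712257/ 53574360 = 1629.51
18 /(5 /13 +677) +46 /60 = 0.79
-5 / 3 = -1.67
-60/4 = -15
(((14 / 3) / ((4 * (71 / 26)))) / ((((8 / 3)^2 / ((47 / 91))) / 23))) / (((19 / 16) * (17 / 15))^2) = 2918700 / 7407359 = 0.39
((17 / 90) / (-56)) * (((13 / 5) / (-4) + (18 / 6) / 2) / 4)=-289 / 403200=-0.00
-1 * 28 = -28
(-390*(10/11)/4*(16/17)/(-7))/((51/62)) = 322400/22253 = 14.49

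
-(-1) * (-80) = -80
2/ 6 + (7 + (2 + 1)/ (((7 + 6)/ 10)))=376/ 39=9.64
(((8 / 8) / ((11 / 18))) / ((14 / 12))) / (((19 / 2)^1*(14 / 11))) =108 / 931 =0.12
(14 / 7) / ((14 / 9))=9 / 7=1.29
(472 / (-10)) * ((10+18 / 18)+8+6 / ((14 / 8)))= -37052 / 35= -1058.63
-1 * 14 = -14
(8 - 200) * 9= -1728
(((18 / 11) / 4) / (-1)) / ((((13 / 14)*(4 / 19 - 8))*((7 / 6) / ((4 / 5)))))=0.04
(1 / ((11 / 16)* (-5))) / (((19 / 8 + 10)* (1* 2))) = -64 / 5445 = -0.01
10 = 10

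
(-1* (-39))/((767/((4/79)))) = 12/4661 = 0.00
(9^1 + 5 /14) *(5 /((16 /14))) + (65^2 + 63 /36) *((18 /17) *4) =17942.47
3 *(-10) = -30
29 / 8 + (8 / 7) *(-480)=-30517 / 56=-544.95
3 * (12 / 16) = 9 / 4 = 2.25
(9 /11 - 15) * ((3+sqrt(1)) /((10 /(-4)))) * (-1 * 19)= -23712 /55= -431.13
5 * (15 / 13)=75 / 13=5.77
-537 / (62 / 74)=-19869 / 31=-640.94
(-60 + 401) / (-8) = -341 / 8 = -42.62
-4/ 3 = -1.33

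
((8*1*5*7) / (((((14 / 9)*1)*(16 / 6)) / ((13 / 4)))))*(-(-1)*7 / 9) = 1365 / 8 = 170.62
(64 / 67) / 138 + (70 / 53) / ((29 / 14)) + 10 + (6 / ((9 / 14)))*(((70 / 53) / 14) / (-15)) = 225654410 / 21316653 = 10.59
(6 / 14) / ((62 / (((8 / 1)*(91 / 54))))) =26 / 279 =0.09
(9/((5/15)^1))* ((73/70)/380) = 1971/26600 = 0.07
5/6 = 0.83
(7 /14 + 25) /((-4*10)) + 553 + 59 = 611.36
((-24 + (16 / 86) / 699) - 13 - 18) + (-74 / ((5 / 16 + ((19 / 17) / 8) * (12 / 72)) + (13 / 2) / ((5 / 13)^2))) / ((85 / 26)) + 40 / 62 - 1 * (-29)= -10884282070562 / 420798090171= -25.87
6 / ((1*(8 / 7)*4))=21 / 16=1.31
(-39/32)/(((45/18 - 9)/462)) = 693/8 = 86.62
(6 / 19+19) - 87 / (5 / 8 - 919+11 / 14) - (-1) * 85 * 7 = 599858288 / 976315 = 614.41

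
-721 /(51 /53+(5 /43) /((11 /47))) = -18074749 /36578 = -494.14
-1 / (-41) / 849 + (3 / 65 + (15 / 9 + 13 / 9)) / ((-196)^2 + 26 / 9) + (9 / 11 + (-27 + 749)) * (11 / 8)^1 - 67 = 2900503709349967 / 3129336061800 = 926.88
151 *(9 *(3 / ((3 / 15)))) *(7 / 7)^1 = 20385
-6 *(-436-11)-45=2637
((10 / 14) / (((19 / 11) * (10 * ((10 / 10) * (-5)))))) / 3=-11 / 3990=-0.00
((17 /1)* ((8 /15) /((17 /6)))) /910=8 /2275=0.00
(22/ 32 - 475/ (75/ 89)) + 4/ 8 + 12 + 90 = -22103/ 48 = -460.48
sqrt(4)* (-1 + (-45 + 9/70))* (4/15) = -24.46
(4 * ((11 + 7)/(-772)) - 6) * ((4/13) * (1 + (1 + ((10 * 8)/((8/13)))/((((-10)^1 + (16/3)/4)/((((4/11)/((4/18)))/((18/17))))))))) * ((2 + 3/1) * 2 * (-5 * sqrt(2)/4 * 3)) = -41101200 * sqrt(2)/27599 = -2106.09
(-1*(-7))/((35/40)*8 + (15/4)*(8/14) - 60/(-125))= 0.73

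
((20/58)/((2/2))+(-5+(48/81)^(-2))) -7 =-65387/7424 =-8.81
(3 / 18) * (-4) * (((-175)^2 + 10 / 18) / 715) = -110252 / 3861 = -28.56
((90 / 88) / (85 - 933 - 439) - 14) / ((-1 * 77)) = 88093 / 484484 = 0.18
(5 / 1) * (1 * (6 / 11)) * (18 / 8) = 135 / 22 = 6.14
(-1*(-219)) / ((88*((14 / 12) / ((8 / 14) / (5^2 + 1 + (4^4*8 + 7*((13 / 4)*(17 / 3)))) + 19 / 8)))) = 2310169023 / 455950880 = 5.07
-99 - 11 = -110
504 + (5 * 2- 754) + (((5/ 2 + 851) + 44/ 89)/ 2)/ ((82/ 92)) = 1744733/ 7298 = 239.07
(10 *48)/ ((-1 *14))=-240/ 7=-34.29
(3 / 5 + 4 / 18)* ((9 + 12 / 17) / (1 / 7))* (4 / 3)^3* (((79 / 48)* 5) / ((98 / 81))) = 321530 / 357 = 900.64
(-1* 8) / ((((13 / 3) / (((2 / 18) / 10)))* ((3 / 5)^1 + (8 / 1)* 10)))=-4 / 15717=-0.00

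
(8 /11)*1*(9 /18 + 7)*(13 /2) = 390 /11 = 35.45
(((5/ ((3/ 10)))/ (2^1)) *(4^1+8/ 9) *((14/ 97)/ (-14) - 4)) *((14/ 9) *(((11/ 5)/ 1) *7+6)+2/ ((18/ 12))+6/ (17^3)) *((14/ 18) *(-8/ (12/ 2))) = 18342555837760/ 3126716721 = 5866.40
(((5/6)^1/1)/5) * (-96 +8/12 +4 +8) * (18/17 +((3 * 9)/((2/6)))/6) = -6875/34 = -202.21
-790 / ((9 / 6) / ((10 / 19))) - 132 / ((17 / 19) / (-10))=1160960 / 969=1198.10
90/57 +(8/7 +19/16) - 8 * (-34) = 587135/2128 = 275.91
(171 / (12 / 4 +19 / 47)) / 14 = 8037 / 2240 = 3.59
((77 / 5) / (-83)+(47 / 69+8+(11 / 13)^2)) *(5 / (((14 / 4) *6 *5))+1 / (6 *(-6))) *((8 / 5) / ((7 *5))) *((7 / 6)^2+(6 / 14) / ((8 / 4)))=17697387791 / 1344506886450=0.01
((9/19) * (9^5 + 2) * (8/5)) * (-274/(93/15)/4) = -291239532/589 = -494464.40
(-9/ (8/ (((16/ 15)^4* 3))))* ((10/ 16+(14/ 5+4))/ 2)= -50688/ 3125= -16.22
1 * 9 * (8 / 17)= 72 / 17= 4.24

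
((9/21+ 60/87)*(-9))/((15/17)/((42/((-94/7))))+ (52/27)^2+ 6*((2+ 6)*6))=-177232293/5132162857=-0.03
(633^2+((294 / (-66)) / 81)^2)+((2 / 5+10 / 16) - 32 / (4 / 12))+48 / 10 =12721111927633 / 31755240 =400598.83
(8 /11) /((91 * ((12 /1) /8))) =16 /3003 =0.01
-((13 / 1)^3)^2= -4826809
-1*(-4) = 4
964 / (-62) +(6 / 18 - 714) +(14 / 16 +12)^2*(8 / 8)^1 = -3353651 / 5952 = -563.45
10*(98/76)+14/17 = 4431/323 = 13.72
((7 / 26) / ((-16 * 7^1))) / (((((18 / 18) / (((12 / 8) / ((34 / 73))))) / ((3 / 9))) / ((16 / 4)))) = -0.01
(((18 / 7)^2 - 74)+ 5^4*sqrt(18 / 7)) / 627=-3302 / 30723+ 625*sqrt(14) / 1463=1.49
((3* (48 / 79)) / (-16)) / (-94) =0.00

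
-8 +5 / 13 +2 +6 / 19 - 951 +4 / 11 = -2597278 / 2717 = -955.94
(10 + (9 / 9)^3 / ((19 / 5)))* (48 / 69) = 3120 / 437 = 7.14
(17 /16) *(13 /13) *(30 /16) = 255 /128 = 1.99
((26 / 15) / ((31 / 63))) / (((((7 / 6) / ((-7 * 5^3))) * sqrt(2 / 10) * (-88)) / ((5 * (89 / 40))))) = 1822275 * sqrt(5) / 5456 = 746.83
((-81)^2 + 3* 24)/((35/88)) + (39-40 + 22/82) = 23930814/1435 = 16676.53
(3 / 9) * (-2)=-2 / 3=-0.67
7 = 7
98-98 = 0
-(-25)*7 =175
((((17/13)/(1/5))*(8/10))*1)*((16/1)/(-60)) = -272/195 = -1.39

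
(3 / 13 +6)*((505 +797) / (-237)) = -35154 / 1027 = -34.23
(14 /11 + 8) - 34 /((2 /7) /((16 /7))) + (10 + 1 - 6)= -2835 /11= -257.73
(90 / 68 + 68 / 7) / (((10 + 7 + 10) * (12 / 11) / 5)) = 144485 / 77112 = 1.87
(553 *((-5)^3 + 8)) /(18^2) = -7189 /36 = -199.69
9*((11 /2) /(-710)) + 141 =200121 /1420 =140.93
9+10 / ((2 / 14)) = 79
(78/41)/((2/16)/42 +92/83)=2175264/1270795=1.71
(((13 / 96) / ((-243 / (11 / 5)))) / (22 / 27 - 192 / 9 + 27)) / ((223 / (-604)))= 21593 / 42147000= 0.00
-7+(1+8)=2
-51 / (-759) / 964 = 17 / 243892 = 0.00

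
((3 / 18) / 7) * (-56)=-4 / 3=-1.33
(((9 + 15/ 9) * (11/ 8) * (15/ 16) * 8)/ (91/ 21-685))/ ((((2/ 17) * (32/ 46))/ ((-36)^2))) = -5225715/ 2042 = -2559.12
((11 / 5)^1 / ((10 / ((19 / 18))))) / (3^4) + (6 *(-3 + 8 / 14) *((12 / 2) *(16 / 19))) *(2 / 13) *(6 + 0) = -8565680239 / 126044100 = -67.96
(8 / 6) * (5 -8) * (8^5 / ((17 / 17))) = -131072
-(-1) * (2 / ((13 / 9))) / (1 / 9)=162 / 13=12.46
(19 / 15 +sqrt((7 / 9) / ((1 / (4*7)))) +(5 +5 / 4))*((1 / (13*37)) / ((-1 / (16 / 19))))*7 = -20468 / 137085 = -0.15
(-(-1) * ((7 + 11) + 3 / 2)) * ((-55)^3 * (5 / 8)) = -32443125 / 16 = -2027695.31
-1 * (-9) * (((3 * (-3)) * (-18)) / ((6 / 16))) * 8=31104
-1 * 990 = -990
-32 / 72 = -4 / 9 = -0.44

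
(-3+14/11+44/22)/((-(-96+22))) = 3/814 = 0.00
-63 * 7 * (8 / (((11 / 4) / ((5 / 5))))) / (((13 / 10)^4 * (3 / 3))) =-141120000 / 314171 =-449.18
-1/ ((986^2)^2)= -1/ 945165062416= -0.00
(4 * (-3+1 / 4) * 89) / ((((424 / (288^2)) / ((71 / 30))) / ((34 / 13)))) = -4083792768 / 3445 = -1185426.06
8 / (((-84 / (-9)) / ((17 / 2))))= 51 / 7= 7.29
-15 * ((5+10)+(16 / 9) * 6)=-385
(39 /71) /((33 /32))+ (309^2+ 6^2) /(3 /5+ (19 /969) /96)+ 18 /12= 3652402772195 /22950466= 159142.86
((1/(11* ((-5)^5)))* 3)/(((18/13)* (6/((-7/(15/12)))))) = 91/1546875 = 0.00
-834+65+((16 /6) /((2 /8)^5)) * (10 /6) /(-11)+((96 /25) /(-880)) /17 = -248818429 /210375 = -1182.74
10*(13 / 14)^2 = 845 / 98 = 8.62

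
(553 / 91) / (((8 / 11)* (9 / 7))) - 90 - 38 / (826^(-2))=-24267270925 / 936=-25926571.50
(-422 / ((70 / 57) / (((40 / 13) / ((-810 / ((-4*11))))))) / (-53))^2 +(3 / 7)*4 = 1224599159956 / 423937721025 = 2.89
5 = 5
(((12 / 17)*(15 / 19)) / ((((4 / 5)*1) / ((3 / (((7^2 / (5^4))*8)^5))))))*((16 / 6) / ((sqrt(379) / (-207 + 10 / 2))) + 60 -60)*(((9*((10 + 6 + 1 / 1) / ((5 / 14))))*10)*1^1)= -19505023956298828125*sqrt(379) / 148780197891584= -2552236.77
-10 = -10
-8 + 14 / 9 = -6.44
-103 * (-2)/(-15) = -206/15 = -13.73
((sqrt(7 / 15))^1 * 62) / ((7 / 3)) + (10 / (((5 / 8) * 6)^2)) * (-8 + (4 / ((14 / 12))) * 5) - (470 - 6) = -144112 / 315 + 62 * sqrt(105) / 35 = -439.35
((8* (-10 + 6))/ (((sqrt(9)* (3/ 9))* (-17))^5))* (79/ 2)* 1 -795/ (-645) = 75306773/ 61053851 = 1.23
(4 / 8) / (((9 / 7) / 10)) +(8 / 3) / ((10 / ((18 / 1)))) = 391 / 45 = 8.69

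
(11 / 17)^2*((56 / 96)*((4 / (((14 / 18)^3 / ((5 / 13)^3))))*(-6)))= -22052250 / 31111717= -0.71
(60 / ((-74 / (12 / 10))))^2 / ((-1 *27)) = -48 / 1369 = -0.04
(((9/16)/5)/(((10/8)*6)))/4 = 3/800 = 0.00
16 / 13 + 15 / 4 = 259 / 52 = 4.98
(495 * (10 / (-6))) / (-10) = 165 / 2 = 82.50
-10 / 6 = -5 / 3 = -1.67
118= 118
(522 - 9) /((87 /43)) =7353 /29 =253.55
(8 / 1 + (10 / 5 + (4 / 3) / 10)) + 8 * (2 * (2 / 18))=536 / 45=11.91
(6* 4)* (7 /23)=168 /23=7.30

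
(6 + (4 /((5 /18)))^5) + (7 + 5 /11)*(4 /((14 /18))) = 148999326414 /240625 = 619217.98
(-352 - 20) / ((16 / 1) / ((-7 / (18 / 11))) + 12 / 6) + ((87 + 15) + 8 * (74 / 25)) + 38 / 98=27891461 / 82075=339.83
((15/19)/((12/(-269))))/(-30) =269/456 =0.59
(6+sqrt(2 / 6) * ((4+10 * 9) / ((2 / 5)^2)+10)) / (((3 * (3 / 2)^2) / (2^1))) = 16 / 9+4780 * sqrt(3) / 81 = 103.99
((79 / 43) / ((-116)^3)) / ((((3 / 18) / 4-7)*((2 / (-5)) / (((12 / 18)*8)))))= -395 / 175137409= -0.00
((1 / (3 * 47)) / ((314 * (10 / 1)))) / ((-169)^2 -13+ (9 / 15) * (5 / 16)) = 4 / 50557698135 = 0.00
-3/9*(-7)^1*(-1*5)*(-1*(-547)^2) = 10472315/3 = 3490771.67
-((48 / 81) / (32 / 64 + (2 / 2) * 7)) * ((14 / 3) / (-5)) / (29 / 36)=1792 / 19575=0.09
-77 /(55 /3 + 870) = -231 /2665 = -0.09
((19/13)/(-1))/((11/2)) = -38/143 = -0.27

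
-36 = -36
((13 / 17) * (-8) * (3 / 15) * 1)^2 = 10816 / 7225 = 1.50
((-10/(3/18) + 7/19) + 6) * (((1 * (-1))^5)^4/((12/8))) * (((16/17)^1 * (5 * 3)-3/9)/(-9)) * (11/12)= 50.20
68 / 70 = 34 / 35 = 0.97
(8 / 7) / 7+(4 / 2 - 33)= -1511 / 49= -30.84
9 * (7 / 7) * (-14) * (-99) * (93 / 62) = 18711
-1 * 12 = -12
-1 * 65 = -65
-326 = -326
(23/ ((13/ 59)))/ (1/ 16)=21712/ 13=1670.15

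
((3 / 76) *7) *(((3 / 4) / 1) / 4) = 63 / 1216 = 0.05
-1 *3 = -3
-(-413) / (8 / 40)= 2065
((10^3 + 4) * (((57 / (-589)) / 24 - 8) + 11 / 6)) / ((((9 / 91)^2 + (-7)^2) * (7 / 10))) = -1363219403 / 7548810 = -180.59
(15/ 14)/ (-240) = -0.00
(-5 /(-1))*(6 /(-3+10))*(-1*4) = -120 /7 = -17.14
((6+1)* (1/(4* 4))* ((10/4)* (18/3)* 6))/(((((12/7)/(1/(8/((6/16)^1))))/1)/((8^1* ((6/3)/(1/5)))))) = 11025/128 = 86.13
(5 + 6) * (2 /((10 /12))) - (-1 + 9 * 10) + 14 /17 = -5251 /85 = -61.78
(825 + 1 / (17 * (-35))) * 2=981748 / 595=1650.00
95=95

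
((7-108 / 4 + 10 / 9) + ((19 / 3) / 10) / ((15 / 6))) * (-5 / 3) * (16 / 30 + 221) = 6880.66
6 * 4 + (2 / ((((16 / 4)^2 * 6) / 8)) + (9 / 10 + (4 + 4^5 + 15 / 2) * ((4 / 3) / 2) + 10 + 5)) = 3652 / 5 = 730.40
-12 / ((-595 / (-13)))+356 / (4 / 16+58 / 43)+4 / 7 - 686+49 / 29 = -437822513 / 949025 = -461.34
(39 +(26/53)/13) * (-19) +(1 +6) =-38940/53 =-734.72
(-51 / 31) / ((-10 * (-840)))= -0.00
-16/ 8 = -2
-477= -477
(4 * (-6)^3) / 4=-216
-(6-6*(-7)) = -48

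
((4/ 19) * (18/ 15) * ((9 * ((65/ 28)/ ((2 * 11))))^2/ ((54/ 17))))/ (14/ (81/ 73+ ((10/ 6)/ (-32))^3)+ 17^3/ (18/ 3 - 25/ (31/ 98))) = -27596524167459/ 21026806493694386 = -0.00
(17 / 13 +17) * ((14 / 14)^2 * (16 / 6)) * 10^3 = 1904000 / 39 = 48820.51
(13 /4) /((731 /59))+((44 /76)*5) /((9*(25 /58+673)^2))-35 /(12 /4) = -8699342121685783 /762808842921924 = -11.40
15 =15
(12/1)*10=120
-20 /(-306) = 10 /153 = 0.07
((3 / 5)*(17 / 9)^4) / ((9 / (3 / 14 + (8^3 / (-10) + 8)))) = -83771563 / 2296350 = -36.48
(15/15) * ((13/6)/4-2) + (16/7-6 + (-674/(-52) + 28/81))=479681/58968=8.13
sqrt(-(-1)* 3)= 1.73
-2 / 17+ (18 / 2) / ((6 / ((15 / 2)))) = 757 / 68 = 11.13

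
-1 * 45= -45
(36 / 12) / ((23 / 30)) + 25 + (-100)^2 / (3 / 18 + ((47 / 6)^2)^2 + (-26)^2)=31.16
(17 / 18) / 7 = 17 / 126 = 0.13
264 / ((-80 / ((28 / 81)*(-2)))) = 308 / 135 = 2.28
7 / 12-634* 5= -38033 / 12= -3169.42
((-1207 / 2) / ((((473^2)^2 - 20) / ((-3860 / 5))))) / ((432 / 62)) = 0.00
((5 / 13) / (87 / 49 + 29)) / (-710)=-49 / 2783768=-0.00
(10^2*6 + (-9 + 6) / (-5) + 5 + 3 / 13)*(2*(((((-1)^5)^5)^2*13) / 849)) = 78758 / 4245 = 18.55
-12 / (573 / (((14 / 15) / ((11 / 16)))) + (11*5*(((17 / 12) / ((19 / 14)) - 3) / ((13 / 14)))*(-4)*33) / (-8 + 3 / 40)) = 210467712 / 26444696245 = 0.01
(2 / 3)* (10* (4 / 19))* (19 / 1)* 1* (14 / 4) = 280 / 3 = 93.33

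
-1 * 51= -51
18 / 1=18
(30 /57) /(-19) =-10 /361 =-0.03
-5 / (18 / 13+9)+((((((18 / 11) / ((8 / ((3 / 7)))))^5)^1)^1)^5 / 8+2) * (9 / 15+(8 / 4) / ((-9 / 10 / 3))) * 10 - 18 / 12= -311249658107880689561358769703069949062157860991444883893564628151 / 2524024859261984868045258080811345199667146791908674014850056192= -123.31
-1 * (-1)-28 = -27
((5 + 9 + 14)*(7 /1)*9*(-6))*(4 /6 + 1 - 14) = 130536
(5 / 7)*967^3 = 4521155315 / 7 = 645879330.71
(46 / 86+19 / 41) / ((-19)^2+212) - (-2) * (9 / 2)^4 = 6627929719 / 8081592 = 820.13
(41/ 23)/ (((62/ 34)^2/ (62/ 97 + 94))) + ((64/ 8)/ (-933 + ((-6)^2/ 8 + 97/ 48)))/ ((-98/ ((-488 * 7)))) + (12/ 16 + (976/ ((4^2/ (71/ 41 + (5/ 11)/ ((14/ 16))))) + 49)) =285962142323924527/ 1204022011253908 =237.51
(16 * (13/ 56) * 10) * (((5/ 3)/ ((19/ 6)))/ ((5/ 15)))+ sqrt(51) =65.79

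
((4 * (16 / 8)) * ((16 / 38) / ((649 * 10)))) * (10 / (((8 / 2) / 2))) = 32 / 12331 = 0.00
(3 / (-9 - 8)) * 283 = -849 / 17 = -49.94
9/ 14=0.64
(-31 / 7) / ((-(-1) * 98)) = -0.05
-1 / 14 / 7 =-1 / 98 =-0.01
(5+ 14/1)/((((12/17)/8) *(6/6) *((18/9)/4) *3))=1292/9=143.56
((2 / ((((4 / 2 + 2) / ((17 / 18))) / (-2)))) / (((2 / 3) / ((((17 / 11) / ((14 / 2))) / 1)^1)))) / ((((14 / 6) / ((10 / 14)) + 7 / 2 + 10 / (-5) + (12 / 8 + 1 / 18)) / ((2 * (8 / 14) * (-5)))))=86700 / 306691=0.28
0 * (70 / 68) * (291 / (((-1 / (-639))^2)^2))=0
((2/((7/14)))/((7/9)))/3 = 12/7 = 1.71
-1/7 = -0.14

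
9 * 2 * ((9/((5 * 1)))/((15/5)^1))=54/5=10.80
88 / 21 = 4.19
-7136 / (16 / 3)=-1338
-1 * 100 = -100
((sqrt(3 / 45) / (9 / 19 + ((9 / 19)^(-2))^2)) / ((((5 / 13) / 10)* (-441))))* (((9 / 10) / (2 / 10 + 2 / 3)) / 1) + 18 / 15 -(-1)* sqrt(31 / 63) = -124659* sqrt(15) / 621111260 + sqrt(217) / 21 + 6 / 5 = 1.90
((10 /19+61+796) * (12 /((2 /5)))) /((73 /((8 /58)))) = 1955160 /40223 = 48.61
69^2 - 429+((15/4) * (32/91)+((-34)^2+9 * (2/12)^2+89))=2030599/364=5578.57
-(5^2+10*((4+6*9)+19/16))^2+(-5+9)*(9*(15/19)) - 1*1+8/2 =-462692067/1216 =-380503.34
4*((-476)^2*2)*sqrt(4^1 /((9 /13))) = 3625216*sqrt(13) /3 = 4356967.39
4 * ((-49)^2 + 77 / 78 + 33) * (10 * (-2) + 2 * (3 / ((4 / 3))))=-5887799 / 39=-150969.21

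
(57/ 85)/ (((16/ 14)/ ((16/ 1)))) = 798/ 85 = 9.39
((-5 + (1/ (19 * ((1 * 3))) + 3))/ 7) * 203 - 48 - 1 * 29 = -7666/ 57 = -134.49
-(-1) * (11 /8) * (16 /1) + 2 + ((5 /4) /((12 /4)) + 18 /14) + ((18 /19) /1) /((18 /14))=42197 /1596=26.44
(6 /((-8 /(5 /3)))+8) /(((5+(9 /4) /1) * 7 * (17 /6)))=162 /3451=0.05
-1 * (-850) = 850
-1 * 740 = -740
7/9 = 0.78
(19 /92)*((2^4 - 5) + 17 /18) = 2.47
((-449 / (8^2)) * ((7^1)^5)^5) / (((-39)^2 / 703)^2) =-297582913473523284918654071687 / 148060224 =-2009877504126451172454.35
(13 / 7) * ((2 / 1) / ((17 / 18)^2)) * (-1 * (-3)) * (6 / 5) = 14.99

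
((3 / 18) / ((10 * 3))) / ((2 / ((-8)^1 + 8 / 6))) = -1 / 54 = -0.02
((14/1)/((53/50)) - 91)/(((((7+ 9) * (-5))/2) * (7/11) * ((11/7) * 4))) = 4123/8480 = 0.49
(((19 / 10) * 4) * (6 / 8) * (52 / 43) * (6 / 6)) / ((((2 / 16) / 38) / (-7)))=-3153696 / 215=-14668.35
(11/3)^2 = 121/9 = 13.44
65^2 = 4225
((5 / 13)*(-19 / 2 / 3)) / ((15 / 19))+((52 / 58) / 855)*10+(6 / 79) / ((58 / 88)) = -1603713 / 1131754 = -1.42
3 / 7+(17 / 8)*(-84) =-2493 / 14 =-178.07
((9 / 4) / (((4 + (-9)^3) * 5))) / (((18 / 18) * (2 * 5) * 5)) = -9 / 725000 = -0.00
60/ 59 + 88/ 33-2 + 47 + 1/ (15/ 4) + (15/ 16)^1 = 49.89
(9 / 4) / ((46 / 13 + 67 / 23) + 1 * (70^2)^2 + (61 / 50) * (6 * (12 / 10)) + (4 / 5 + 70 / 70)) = 336375 / 3589497546808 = 0.00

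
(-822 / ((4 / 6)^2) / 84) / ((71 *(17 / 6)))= -3699 / 33796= -0.11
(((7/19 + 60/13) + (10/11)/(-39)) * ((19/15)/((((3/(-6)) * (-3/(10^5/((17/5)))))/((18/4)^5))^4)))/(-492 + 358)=-64307068601857984960269927978515625000/800214701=-80362268428080259625560080000.00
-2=-2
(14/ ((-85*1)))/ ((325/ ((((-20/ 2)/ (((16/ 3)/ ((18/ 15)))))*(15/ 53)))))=0.00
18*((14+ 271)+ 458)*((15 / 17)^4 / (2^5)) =253.33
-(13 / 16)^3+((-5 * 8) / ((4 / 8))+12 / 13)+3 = -4079505 / 53248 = -76.61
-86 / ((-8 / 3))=129 / 4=32.25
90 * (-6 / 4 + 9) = 675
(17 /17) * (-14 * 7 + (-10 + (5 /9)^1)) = -967 /9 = -107.44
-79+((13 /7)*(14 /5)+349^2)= 608636 /5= 121727.20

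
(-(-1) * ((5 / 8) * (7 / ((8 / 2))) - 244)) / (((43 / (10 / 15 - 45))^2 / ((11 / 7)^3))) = -1244952181 / 1242528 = -1001.95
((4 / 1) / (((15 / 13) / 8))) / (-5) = -416 / 75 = -5.55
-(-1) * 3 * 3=9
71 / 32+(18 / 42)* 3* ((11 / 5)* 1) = 5653 / 1120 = 5.05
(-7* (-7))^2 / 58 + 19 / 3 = 8305 / 174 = 47.73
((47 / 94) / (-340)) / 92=-1 / 62560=-0.00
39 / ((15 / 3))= 7.80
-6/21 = -0.29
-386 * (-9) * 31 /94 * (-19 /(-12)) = 341031 /188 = 1813.99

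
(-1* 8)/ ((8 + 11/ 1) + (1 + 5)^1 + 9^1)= -4/ 17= -0.24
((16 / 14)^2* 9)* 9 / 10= 2592 / 245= 10.58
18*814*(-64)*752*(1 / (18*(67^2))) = -39176192 / 4489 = -8727.15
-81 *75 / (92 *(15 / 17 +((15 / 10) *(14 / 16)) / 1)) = -137700 / 4577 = -30.09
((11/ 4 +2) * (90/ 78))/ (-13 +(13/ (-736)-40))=-0.10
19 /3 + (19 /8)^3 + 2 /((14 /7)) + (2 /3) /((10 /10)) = 10955 /512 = 21.40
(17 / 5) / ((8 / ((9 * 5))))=153 / 8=19.12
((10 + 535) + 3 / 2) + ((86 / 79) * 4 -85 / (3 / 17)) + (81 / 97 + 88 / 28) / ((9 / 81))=33790271 / 321846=104.99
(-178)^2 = 31684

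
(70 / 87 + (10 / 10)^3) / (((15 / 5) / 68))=10676 / 261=40.90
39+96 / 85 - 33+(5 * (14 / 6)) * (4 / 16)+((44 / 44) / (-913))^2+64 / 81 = 248761190641 / 22956490260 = 10.84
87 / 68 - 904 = -61385 / 68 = -902.72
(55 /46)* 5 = 275 /46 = 5.98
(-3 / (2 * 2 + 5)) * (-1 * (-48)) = -16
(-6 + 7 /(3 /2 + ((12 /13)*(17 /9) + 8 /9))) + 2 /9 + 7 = 25379 /8703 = 2.92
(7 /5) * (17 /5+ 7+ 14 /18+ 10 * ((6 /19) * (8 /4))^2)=1724681 /81225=21.23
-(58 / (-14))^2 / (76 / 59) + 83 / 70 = -226017 / 18620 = -12.14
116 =116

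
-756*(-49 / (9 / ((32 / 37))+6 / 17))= 6717312 / 1951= 3443.01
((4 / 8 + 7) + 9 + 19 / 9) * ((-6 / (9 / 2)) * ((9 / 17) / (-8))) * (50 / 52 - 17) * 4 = -46565 / 442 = -105.35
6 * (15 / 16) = 45 / 8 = 5.62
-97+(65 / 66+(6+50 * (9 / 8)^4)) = -9.92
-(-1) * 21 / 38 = 21 / 38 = 0.55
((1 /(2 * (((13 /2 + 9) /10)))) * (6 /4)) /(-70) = -3 /434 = -0.01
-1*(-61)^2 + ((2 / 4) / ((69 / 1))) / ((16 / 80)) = -513493 / 138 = -3720.96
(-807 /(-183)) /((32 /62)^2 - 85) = -258509 /4967169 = -0.05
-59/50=-1.18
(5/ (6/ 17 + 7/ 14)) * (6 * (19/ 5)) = 3876/ 29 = 133.66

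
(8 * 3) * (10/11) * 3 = 720/11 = 65.45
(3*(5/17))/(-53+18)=-3/119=-0.03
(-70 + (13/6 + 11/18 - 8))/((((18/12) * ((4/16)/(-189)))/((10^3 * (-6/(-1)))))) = 227472000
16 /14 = 8 /7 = 1.14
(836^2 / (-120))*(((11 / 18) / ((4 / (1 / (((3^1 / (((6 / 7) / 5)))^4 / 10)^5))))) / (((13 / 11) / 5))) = -0.00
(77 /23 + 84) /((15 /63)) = 42189 /115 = 366.86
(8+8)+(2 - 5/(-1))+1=24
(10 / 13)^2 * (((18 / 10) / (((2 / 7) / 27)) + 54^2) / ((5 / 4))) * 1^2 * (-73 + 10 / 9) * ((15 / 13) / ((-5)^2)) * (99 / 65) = -5271305688 / 714025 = -7382.52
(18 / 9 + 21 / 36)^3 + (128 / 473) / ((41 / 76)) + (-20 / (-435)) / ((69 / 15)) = 396786154309 / 22351906368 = 17.75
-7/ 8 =-0.88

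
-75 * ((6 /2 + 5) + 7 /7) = -675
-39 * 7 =-273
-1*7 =-7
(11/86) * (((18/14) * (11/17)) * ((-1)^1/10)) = -1089/102340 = -0.01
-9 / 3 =-3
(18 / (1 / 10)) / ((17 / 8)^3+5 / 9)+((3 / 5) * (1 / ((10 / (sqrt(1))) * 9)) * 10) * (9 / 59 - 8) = 712396649 / 41397645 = 17.21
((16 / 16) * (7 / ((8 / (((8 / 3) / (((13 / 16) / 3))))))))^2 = 12544 / 169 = 74.22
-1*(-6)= 6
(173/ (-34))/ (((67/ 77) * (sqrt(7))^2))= -1903/ 2278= -0.84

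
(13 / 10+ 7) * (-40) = -332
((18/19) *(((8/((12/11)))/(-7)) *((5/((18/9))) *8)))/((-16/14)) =330/19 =17.37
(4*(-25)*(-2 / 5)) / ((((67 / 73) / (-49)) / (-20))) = 2861600 / 67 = 42710.45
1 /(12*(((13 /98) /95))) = 4655 /78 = 59.68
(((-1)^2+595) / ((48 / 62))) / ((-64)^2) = 4619 / 24576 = 0.19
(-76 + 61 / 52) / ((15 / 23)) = -29831 / 260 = -114.73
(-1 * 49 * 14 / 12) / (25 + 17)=-49 / 36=-1.36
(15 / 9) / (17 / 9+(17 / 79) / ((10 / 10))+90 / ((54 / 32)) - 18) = 1185 / 26618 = 0.04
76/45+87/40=1391/360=3.86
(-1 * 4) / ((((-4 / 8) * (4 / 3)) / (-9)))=-54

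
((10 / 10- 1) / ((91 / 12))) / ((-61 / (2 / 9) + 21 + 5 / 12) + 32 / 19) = 0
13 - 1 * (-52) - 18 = 47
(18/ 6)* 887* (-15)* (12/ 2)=-239490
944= 944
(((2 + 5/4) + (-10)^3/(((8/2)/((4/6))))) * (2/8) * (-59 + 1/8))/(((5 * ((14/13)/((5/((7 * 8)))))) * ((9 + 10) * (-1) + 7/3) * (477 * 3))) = -75517/45158400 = -0.00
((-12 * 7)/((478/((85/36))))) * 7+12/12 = -2731/1434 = -1.90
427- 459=-32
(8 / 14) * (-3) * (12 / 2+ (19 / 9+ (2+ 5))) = -544 / 21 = -25.90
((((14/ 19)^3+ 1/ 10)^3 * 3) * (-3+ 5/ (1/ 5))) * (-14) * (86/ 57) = -133599107042528589/ 766383282225125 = -174.32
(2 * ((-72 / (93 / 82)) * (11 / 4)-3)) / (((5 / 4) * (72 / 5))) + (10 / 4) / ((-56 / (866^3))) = -37749998395 / 1302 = -28993854.37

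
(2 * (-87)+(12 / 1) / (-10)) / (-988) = 219 / 1235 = 0.18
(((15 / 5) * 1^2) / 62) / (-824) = -3 / 51088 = -0.00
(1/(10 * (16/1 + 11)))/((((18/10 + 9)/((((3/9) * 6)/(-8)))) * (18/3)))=-1/69984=-0.00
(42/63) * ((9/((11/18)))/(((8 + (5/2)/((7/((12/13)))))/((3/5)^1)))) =14742/20845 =0.71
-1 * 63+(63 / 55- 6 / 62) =-105627 / 1705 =-61.95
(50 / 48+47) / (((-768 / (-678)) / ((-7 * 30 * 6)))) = -53438.85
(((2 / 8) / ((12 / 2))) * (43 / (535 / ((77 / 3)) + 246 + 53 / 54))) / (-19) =-29799 / 84635044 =-0.00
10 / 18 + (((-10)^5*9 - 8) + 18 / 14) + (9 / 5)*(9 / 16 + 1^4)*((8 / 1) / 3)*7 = -113394161 / 126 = -899953.66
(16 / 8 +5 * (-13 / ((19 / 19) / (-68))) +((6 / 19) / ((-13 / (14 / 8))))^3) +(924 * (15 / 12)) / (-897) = 12257472695821 / 2772737032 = 4420.71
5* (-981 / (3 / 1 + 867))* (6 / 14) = -2.42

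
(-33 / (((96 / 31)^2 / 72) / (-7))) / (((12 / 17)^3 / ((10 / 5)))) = 363547261 / 36864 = 9861.85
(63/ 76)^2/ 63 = 63/ 5776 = 0.01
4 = 4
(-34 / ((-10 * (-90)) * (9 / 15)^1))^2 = 289 / 72900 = 0.00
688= 688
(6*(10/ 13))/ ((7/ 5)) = 300/ 91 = 3.30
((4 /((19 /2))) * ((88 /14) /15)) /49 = 352 /97755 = 0.00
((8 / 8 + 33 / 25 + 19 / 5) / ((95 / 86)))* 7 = 92106 / 2375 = 38.78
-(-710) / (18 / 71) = 25205 / 9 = 2800.56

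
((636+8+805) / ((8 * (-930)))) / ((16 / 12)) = -1449 / 9920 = -0.15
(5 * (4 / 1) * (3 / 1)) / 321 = 20 / 107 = 0.19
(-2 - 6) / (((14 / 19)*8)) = -19 / 14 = -1.36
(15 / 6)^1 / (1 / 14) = 35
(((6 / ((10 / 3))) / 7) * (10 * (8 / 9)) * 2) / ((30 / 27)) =144 / 35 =4.11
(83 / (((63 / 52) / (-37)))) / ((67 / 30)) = -1596920 / 1407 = -1134.98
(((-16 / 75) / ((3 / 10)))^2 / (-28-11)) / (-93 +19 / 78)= 2048 / 14650875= 0.00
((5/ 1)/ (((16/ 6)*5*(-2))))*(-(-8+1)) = -21/ 16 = -1.31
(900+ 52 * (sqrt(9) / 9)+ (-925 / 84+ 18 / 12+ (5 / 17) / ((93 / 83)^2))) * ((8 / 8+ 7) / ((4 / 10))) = 18691981435 / 1029231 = 18161.11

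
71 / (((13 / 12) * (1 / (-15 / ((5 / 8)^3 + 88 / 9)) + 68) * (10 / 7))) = 580608 / 852137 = 0.68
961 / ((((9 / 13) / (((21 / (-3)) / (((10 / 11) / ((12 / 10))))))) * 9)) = -961961 / 675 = -1425.13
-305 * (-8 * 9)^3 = 113840640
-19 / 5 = -3.80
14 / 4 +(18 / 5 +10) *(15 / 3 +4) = 1259 / 10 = 125.90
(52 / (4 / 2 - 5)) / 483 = -52 / 1449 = -0.04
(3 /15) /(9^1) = 1 /45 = 0.02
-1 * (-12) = 12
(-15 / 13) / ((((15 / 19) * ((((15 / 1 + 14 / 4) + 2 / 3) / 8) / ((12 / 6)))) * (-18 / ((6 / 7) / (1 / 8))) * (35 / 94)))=457216 / 366275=1.25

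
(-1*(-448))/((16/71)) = 1988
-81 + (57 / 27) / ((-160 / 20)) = -5851 / 72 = -81.26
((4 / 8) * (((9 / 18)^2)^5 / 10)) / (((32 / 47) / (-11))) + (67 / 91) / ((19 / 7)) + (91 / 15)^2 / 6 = 139958284987 / 21852979200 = 6.40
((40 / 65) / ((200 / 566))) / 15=566 / 4875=0.12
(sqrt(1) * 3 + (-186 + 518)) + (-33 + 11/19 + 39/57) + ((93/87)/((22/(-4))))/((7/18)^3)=623590658/2078923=299.96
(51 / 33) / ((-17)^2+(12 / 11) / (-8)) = 34 / 6355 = 0.01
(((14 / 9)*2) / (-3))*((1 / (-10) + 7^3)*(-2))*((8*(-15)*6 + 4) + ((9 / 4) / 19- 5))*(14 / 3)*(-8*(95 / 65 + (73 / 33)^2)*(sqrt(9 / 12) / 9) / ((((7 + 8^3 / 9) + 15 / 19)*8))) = 1095487322356*sqrt(3) / 83880225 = 22620.82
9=9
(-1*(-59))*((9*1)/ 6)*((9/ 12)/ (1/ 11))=5841/ 8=730.12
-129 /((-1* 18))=43 /6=7.17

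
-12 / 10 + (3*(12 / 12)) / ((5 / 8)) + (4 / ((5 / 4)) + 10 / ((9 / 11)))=856 / 45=19.02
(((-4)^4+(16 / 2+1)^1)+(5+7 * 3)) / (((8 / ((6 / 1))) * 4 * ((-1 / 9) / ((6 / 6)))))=-7857 / 16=-491.06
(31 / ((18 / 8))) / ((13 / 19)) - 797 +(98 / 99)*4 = -994727 / 1287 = -772.90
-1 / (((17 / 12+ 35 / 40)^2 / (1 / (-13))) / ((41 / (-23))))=-23616 / 904475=-0.03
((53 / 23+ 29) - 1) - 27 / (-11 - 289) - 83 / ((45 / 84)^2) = -5357461 / 20700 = -258.81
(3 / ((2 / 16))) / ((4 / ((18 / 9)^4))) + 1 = 97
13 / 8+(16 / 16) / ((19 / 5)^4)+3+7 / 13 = 70047377 / 13553384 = 5.17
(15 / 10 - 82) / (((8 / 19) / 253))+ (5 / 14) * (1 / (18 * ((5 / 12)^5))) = -3385820033 / 70000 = -48368.86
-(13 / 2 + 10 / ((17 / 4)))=-301 / 34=-8.85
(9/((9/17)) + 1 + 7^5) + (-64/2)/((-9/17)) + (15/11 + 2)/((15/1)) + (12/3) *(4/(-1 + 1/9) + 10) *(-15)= 8195056/495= 16555.67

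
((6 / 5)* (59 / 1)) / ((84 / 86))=2537 / 35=72.49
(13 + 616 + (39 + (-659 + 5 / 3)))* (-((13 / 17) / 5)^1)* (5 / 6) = -208 / 153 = -1.36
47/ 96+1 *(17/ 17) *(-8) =-721/ 96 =-7.51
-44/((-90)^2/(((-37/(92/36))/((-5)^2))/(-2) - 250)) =3158837/2328750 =1.36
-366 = -366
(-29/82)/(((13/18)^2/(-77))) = 361746/6929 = 52.21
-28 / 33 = -0.85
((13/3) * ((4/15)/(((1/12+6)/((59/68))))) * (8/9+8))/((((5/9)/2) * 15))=98176/279225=0.35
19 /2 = 9.50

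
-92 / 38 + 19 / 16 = -375 / 304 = -1.23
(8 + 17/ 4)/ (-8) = -49/ 32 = -1.53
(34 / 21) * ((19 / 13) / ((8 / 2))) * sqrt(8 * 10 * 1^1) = 646 * sqrt(5) / 273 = 5.29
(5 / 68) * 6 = 15 / 34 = 0.44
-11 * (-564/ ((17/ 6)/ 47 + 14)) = 1749528/ 3965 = 441.24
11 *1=11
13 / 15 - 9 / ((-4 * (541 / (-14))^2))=3811468 / 4390215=0.87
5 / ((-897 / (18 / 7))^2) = 180 / 4380649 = 0.00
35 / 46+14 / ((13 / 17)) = 11403 / 598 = 19.07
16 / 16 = 1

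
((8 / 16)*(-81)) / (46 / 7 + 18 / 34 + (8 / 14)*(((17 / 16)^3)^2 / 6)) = -17326669824 / 3096494279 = -5.60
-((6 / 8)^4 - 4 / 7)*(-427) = -27877 / 256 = -108.89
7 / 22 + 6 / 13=223 / 286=0.78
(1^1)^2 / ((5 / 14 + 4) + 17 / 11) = 154 / 909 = 0.17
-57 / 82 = -0.70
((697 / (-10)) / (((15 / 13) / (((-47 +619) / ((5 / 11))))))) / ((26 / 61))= -178344.64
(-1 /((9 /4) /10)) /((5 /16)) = -128 /9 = -14.22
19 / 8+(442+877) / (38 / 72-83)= -323461 / 23752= -13.62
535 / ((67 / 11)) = 5885 / 67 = 87.84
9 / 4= 2.25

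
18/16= 9/8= 1.12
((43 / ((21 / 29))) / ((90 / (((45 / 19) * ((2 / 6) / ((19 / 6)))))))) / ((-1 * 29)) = -0.01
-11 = -11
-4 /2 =-2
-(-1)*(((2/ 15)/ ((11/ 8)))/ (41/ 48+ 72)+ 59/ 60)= 454525/ 461604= 0.98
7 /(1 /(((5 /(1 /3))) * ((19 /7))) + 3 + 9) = 1995 /3427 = 0.58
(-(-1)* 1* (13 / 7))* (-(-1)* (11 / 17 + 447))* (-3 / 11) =-296790 / 1309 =-226.73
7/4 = 1.75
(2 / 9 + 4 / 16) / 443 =17 / 15948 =0.00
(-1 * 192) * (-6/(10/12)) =1382.40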